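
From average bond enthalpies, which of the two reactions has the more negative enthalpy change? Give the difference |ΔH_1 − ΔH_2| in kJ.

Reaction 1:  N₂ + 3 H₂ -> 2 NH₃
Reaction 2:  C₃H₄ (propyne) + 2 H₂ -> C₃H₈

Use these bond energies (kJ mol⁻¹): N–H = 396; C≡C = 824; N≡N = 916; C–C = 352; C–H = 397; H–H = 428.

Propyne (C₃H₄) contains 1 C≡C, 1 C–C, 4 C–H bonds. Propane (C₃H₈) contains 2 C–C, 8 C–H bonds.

Reaction 2, by 84 kJ

Reaction 1:
  Bonds broken (reactants):
    H–H: 3 × 428 = 1284
    N≡N: 1 × 916 = 916
    Σ(broken) = 2200 kJ
  Bonds formed (products):
    N–H: 6 × 396 = 2376
    Σ(formed) = 2376 kJ
  ΔH_1 = 2200 − 2376 = −176 kJ
Reaction 2:
  Bonds broken (reactants):
    C≡C: 1 × 824 = 824
    C–C: 1 × 352 = 352
    C–H: 4 × 397 = 1588
    H–H: 2 × 428 = 856
    Σ(broken) = 3620 kJ
  Bonds formed (products):
    C–C: 2 × 352 = 704
    C–H: 8 × 397 = 3176
    Σ(formed) = 3880 kJ
  ΔH_2 = 3620 − 3880 = −260 kJ
ΔH_1 − ΔH_2 = +84 kJ, so reaction 2 has the more negative ΔH; |ΔH_1 − ΔH_2| = 84 kJ.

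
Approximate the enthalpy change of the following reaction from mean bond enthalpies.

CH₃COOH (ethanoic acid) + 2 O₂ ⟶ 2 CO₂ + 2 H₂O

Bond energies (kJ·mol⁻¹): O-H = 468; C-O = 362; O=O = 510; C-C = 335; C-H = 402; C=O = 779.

ΔH ≈ −818 kJ

Bonds broken (reactants):
  C-C: 1 × 335 = 335
  C-H: 3 × 402 = 1206
  C-O: 1 × 362 = 362
  C=O: 1 × 779 = 779
  O-H: 1 × 468 = 468
  O=O: 2 × 510 = 1020
  Σ(broken) = 4170 kJ
Bonds formed (products):
  C=O: 4 × 779 = 3116
  O-H: 4 × 468 = 1872
  Σ(formed) = 4988 kJ
ΔH = Σ(broken) − Σ(formed) = 4170 − 4988 = −818 kJ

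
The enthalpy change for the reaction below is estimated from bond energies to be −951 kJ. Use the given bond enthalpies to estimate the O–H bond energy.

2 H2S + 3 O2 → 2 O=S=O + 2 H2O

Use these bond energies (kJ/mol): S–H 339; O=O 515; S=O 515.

Let D be the O–H bond energy.
Σ(broken) = 3×515 + 4×339 = 2901
Σ(formed) = 4×D + 4×515 = 2060 + 4D
ΔH = Σ(broken) − Σ(formed) = (2901) − (2060 + 4D) = +841 − 4D
Setting this equal to −951 kJ gives 4D = 1792, so D = 448 kJ/mol.

D(O–H) ≈ 448 kJ/mol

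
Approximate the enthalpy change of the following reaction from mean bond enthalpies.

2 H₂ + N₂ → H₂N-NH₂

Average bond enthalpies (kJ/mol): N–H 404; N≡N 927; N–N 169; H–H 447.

Bonds broken (reactants):
  H–H: 2 × 447 = 894
  N≡N: 1 × 927 = 927
  Σ(broken) = 1821 kJ
Bonds formed (products):
  N–H: 4 × 404 = 1616
  N–N: 1 × 169 = 169
  Σ(formed) = 1785 kJ
ΔH = Σ(broken) − Σ(formed) = 1821 − 1785 = +36 kJ

ΔH ≈ +36 kJ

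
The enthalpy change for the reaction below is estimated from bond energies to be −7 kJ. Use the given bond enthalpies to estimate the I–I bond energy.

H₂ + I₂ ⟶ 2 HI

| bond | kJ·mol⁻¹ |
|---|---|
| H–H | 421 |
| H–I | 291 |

Let D be the I–I bond energy.
Σ(broken) = 1×421 + 1×D = 421 + D
Σ(formed) = 2×291 = 582
ΔH = Σ(broken) − Σ(formed) = (421 + D) − (582) = −161 + D
Setting this equal to −7 kJ gives D = 154 kJ/mol.

D(I–I) ≈ 154 kJ/mol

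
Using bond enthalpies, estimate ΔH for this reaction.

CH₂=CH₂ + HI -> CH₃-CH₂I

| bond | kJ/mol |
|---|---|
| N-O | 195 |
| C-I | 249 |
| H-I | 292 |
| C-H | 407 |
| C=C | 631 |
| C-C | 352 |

Bonds broken (reactants):
  C-H: 4 × 407 = 1628
  C=C: 1 × 631 = 631
  H-I: 1 × 292 = 292
  Σ(broken) = 2551 kJ
Bonds formed (products):
  C-C: 1 × 352 = 352
  C-H: 5 × 407 = 2035
  C-I: 1 × 249 = 249
  Σ(formed) = 2636 kJ
ΔH = Σ(broken) − Σ(formed) = 2551 − 2636 = −85 kJ

ΔH ≈ −85 kJ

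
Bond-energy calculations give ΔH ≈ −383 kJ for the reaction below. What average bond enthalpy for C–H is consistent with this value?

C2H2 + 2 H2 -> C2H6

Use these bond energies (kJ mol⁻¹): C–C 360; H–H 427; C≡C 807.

Let D be the C–H bond energy.
Σ(broken) = 1×807 + 2×D + 2×427 = 1661 + 2D
Σ(formed) = 1×360 + 6×D = 360 + 6D
ΔH = Σ(broken) − Σ(formed) = (1661 + 2D) − (360 + 6D) = +1301 − 4D
Setting this equal to −383 kJ gives 4D = 1684, so D = 421 kJ/mol.

D(C–H) ≈ 421 kJ/mol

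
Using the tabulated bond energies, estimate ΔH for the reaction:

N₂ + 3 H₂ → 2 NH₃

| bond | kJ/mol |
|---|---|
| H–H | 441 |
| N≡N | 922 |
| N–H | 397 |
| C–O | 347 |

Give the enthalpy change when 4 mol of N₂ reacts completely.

Bonds broken (reactants):
  H–H: 3 × 441 = 1323
  N≡N: 1 × 922 = 922
  Σ(broken) = 2245 kJ
Bonds formed (products):
  N–H: 6 × 397 = 2382
  Σ(formed) = 2382 kJ
ΔH = Σ(broken) − Σ(formed) = 2245 − 2382 = −137 kJ
For 4× the reaction as written: 4 × (−137) = −548 kJ

ΔH = −548 kJ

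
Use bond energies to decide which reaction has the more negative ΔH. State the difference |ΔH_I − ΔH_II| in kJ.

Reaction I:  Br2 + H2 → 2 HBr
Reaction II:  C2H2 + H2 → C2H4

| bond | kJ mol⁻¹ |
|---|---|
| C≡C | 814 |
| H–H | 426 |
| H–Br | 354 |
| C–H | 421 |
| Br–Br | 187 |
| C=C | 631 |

Reaction II, by 138 kJ

Reaction I:
  Bonds broken (reactants):
    Br–Br: 1 × 187 = 187
    H–H: 1 × 426 = 426
    Σ(broken) = 613 kJ
  Bonds formed (products):
    H–Br: 2 × 354 = 708
    Σ(formed) = 708 kJ
  ΔH_I = 613 − 708 = −95 kJ
Reaction II:
  Bonds broken (reactants):
    C≡C: 1 × 814 = 814
    C–H: 2 × 421 = 842
    H–H: 1 × 426 = 426
    Σ(broken) = 2082 kJ
  Bonds formed (products):
    C–H: 4 × 421 = 1684
    C=C: 1 × 631 = 631
    Σ(formed) = 2315 kJ
  ΔH_II = 2082 − 2315 = −233 kJ
ΔH_I − ΔH_II = +138 kJ, so reaction II has the more negative ΔH; |ΔH_I − ΔH_II| = 138 kJ.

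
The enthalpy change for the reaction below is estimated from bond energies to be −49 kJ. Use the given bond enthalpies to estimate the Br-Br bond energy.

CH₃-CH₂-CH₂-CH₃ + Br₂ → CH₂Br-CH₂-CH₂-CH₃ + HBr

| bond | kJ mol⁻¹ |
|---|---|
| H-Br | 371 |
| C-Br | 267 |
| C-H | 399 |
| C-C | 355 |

D(Br-Br) ≈ 190 kJ/mol

Let D be the Br-Br bond energy.
Σ(broken) = 1×D + 3×355 + 10×399 = 5055 + D
Σ(formed) = 1×267 + 3×355 + 9×399 + 1×371 = 5294
ΔH = Σ(broken) − Σ(formed) = (5055 + D) − (5294) = −239 + D
Setting this equal to −49 kJ gives D = 190 kJ/mol.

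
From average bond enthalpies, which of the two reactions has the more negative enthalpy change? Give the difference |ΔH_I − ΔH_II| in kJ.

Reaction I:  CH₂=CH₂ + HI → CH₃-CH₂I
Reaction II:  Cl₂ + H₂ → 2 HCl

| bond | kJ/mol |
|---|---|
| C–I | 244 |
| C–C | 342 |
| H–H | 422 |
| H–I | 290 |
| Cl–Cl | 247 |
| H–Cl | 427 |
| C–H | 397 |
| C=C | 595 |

Reaction II, by 87 kJ

Reaction I:
  Bonds broken (reactants):
    C–H: 4 × 397 = 1588
    C=C: 1 × 595 = 595
    H–I: 1 × 290 = 290
    Σ(broken) = 2473 kJ
  Bonds formed (products):
    C–C: 1 × 342 = 342
    C–H: 5 × 397 = 1985
    C–I: 1 × 244 = 244
    Σ(formed) = 2571 kJ
  ΔH_I = 2473 − 2571 = −98 kJ
Reaction II:
  Bonds broken (reactants):
    Cl–Cl: 1 × 247 = 247
    H–H: 1 × 422 = 422
    Σ(broken) = 669 kJ
  Bonds formed (products):
    H–Cl: 2 × 427 = 854
    Σ(formed) = 854 kJ
  ΔH_II = 669 − 854 = −185 kJ
ΔH_I − ΔH_II = +87 kJ, so reaction II has the more negative ΔH; |ΔH_I − ΔH_II| = 87 kJ.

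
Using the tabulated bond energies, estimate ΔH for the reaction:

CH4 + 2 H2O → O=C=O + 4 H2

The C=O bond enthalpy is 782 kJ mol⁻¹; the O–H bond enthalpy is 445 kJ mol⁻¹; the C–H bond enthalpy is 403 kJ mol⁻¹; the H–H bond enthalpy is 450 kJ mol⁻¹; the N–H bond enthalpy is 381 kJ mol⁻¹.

ΔH ≈ +28 kJ

Bonds broken (reactants):
  C–H: 4 × 403 = 1612
  O–H: 4 × 445 = 1780
  Σ(broken) = 3392 kJ
Bonds formed (products):
  C=O: 2 × 782 = 1564
  H–H: 4 × 450 = 1800
  Σ(formed) = 3364 kJ
ΔH = Σ(broken) − Σ(formed) = 3392 − 3364 = +28 kJ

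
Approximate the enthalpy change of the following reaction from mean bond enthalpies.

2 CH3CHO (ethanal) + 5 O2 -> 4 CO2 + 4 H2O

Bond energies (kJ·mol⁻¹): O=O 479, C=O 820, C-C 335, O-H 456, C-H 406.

ΔH ≈ −2255 kJ

Bonds broken (reactants):
  C-C: 2 × 335 = 670
  C-H: 8 × 406 = 3248
  C=O: 2 × 820 = 1640
  O=O: 5 × 479 = 2395
  Σ(broken) = 7953 kJ
Bonds formed (products):
  C=O: 8 × 820 = 6560
  O-H: 8 × 456 = 3648
  Σ(formed) = 10208 kJ
ΔH = Σ(broken) − Σ(formed) = 7953 − 10208 = −2255 kJ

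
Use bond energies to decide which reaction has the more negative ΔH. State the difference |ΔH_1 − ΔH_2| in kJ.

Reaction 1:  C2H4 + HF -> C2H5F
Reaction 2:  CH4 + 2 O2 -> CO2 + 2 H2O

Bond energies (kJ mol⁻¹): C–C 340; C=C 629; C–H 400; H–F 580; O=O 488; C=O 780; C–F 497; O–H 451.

Reaction 2, by 760 kJ

Reaction 1:
  Bonds broken (reactants):
    C–H: 4 × 400 = 1600
    C=C: 1 × 629 = 629
    H–F: 1 × 580 = 580
    Σ(broken) = 2809 kJ
  Bonds formed (products):
    C–C: 1 × 340 = 340
    C–F: 1 × 497 = 497
    C–H: 5 × 400 = 2000
    Σ(formed) = 2837 kJ
  ΔH_1 = 2809 − 2837 = −28 kJ
Reaction 2:
  Bonds broken (reactants):
    C–H: 4 × 400 = 1600
    O=O: 2 × 488 = 976
    Σ(broken) = 2576 kJ
  Bonds formed (products):
    C=O: 2 × 780 = 1560
    O–H: 4 × 451 = 1804
    Σ(formed) = 3364 kJ
  ΔH_2 = 2576 − 3364 = −788 kJ
ΔH_1 − ΔH_2 = +760 kJ, so reaction 2 has the more negative ΔH; |ΔH_1 − ΔH_2| = 760 kJ.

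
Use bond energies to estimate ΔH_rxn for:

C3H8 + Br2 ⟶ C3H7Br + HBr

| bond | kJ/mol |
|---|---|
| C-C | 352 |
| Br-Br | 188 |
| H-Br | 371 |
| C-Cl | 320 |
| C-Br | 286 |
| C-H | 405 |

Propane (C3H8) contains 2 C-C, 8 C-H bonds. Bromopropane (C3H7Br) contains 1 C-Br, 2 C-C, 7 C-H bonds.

ΔH ≈ −64 kJ

Bonds broken (reactants):
  Br-Br: 1 × 188 = 188
  C-C: 2 × 352 = 704
  C-H: 8 × 405 = 3240
  Σ(broken) = 4132 kJ
Bonds formed (products):
  C-Br: 1 × 286 = 286
  C-C: 2 × 352 = 704
  C-H: 7 × 405 = 2835
  H-Br: 1 × 371 = 371
  Σ(formed) = 4196 kJ
ΔH = Σ(broken) − Σ(formed) = 4132 − 4196 = −64 kJ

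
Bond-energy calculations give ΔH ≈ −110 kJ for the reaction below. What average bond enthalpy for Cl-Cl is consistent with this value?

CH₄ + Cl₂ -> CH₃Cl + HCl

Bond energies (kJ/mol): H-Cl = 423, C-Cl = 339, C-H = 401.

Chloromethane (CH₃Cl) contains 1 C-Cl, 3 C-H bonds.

D(Cl-Cl) ≈ 251 kJ/mol

Let D be the Cl-Cl bond energy.
Σ(broken) = 4×401 + 1×D = 1604 + D
Σ(formed) = 1×339 + 3×401 + 1×423 = 1965
ΔH = Σ(broken) − Σ(formed) = (1604 + D) − (1965) = −361 + D
Setting this equal to −110 kJ gives D = 251 kJ/mol.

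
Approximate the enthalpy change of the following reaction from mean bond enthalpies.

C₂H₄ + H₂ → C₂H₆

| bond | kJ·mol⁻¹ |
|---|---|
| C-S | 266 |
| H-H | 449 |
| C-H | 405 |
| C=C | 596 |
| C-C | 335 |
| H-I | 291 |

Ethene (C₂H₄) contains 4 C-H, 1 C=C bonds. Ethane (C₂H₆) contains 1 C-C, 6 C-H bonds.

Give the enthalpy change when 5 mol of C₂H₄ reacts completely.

ΔH = −500 kJ

Bonds broken (reactants):
  C-H: 4 × 405 = 1620
  C=C: 1 × 596 = 596
  H-H: 1 × 449 = 449
  Σ(broken) = 2665 kJ
Bonds formed (products):
  C-C: 1 × 335 = 335
  C-H: 6 × 405 = 2430
  Σ(formed) = 2765 kJ
ΔH = Σ(broken) − Σ(formed) = 2665 − 2765 = −100 kJ
For 5× the reaction as written: 5 × (−100) = −500 kJ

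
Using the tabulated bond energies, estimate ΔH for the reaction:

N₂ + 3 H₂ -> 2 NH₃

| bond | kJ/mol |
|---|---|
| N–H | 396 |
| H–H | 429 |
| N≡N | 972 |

Bonds broken (reactants):
  H–H: 3 × 429 = 1287
  N≡N: 1 × 972 = 972
  Σ(broken) = 2259 kJ
Bonds formed (products):
  N–H: 6 × 396 = 2376
  Σ(formed) = 2376 kJ
ΔH = Σ(broken) − Σ(formed) = 2259 − 2376 = −117 kJ

ΔH ≈ −117 kJ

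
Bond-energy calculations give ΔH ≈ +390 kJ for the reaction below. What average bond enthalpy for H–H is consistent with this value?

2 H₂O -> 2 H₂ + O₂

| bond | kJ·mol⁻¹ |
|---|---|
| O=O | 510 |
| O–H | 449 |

Let D be the H–H bond energy.
Σ(broken) = 4×449 = 1796
Σ(formed) = 2×D + 1×510 = 510 + 2D
ΔH = Σ(broken) − Σ(formed) = (1796) − (510 + 2D) = +1286 − 2D
Setting this equal to +390 kJ gives 2D = 896, so D = 448 kJ/mol.

D(H–H) ≈ 448 kJ/mol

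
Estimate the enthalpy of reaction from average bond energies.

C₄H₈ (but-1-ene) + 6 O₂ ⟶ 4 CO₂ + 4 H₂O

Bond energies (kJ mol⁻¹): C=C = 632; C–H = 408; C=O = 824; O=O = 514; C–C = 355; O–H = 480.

Bonds broken (reactants):
  C–C: 2 × 355 = 710
  C–H: 8 × 408 = 3264
  C=C: 1 × 632 = 632
  O=O: 6 × 514 = 3084
  Σ(broken) = 7690 kJ
Bonds formed (products):
  C=O: 8 × 824 = 6592
  O–H: 8 × 480 = 3840
  Σ(formed) = 10432 kJ
ΔH = Σ(broken) − Σ(formed) = 7690 − 10432 = −2742 kJ

ΔH ≈ −2742 kJ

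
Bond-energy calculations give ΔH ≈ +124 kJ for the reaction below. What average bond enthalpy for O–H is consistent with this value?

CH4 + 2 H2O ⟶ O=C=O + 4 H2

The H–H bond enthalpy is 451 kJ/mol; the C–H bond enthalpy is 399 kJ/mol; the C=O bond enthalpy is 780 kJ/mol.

D(O–H) ≈ 473 kJ/mol

Let D be the O–H bond energy.
Σ(broken) = 4×399 + 4×D = 1596 + 4D
Σ(formed) = 2×780 + 4×451 = 3364
ΔH = Σ(broken) − Σ(formed) = (1596 + 4D) − (3364) = −1768 + 4D
Setting this equal to +124 kJ gives 4D = 1892, so D = 473 kJ/mol.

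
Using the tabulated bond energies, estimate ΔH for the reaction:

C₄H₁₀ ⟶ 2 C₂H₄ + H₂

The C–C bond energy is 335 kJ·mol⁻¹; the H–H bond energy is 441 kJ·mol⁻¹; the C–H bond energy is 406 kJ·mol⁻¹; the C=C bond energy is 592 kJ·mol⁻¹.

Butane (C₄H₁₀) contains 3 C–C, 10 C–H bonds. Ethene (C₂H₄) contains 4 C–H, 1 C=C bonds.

ΔH ≈ +192 kJ

Bonds broken (reactants):
  C–C: 3 × 335 = 1005
  C–H: 10 × 406 = 4060
  Σ(broken) = 5065 kJ
Bonds formed (products):
  C–H: 8 × 406 = 3248
  C=C: 2 × 592 = 1184
  H–H: 1 × 441 = 441
  Σ(formed) = 4873 kJ
ΔH = Σ(broken) − Σ(formed) = 5065 − 4873 = +192 kJ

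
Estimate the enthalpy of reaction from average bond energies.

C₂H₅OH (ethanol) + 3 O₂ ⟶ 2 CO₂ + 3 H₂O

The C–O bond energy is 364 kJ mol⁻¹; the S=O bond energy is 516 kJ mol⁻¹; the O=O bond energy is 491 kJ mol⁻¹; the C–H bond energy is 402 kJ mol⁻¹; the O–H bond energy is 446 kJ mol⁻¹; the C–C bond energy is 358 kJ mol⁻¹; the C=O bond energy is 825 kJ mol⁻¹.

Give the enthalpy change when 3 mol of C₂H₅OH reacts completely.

ΔH = −3975 kJ

Bonds broken (reactants):
  C–C: 1 × 358 = 358
  C–H: 5 × 402 = 2010
  C–O: 1 × 364 = 364
  O–H: 1 × 446 = 446
  O=O: 3 × 491 = 1473
  Σ(broken) = 4651 kJ
Bonds formed (products):
  C=O: 4 × 825 = 3300
  O–H: 6 × 446 = 2676
  Σ(formed) = 5976 kJ
ΔH = Σ(broken) − Σ(formed) = 4651 − 5976 = −1325 kJ
For 3× the reaction as written: 3 × (−1325) = −3975 kJ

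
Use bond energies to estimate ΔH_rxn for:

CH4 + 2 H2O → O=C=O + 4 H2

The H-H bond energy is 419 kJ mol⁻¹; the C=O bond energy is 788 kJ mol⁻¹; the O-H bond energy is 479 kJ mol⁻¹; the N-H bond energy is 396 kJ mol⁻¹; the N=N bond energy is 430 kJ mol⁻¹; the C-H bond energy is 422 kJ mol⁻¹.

ΔH ≈ +352 kJ

Bonds broken (reactants):
  C-H: 4 × 422 = 1688
  O-H: 4 × 479 = 1916
  Σ(broken) = 3604 kJ
Bonds formed (products):
  C=O: 2 × 788 = 1576
  H-H: 4 × 419 = 1676
  Σ(formed) = 3252 kJ
ΔH = Σ(broken) − Σ(formed) = 3604 − 3252 = +352 kJ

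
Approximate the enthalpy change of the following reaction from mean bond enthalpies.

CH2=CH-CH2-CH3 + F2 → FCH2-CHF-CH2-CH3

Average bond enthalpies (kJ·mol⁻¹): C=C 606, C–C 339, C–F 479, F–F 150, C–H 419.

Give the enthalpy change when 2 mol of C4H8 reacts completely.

ΔH = −1082 kJ

Bonds broken (reactants):
  C–C: 2 × 339 = 678
  C–H: 8 × 419 = 3352
  C=C: 1 × 606 = 606
  F–F: 1 × 150 = 150
  Σ(broken) = 4786 kJ
Bonds formed (products):
  C–C: 3 × 339 = 1017
  C–F: 2 × 479 = 958
  C–H: 8 × 419 = 3352
  Σ(formed) = 5327 kJ
ΔH = Σ(broken) − Σ(formed) = 4786 − 5327 = −541 kJ
For 2× the reaction as written: 2 × (−541) = −1082 kJ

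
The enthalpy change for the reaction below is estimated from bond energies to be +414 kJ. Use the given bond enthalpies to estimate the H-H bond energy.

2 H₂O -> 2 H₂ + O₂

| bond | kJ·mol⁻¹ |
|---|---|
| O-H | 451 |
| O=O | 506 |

Let D be the H-H bond energy.
Σ(broken) = 4×451 = 1804
Σ(formed) = 2×D + 1×506 = 506 + 2D
ΔH = Σ(broken) − Σ(formed) = (1804) − (506 + 2D) = +1298 − 2D
Setting this equal to +414 kJ gives 2D = 884, so D = 442 kJ/mol.

D(H-H) ≈ 442 kJ/mol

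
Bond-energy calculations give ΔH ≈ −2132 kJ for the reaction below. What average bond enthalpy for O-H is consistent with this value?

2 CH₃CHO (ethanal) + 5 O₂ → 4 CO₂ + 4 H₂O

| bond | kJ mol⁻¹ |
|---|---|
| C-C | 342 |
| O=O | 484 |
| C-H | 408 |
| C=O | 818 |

D(O-H) ≈ 449 kJ/mol

Let D be the O-H bond energy.
Σ(broken) = 2×342 + 8×408 + 2×818 + 5×484 = 8004
Σ(formed) = 8×818 + 8×D = 6544 + 8D
ΔH = Σ(broken) − Σ(formed) = (8004) − (6544 + 8D) = +1460 − 8D
Setting this equal to −2132 kJ gives 8D = 3592, so D = 449 kJ/mol.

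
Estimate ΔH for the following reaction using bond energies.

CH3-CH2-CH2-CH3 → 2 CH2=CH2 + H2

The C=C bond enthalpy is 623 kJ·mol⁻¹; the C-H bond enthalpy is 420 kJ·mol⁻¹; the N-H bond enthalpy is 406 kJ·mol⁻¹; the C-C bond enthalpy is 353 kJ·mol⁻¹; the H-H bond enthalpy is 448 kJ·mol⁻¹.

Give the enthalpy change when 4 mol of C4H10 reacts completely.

Bonds broken (reactants):
  C-C: 3 × 353 = 1059
  C-H: 10 × 420 = 4200
  Σ(broken) = 5259 kJ
Bonds formed (products):
  C-H: 8 × 420 = 3360
  C=C: 2 × 623 = 1246
  H-H: 1 × 448 = 448
  Σ(formed) = 5054 kJ
ΔH = Σ(broken) − Σ(formed) = 5259 − 5054 = +205 kJ
For 4× the reaction as written: 4 × (+205) = +820 kJ

ΔH = +820 kJ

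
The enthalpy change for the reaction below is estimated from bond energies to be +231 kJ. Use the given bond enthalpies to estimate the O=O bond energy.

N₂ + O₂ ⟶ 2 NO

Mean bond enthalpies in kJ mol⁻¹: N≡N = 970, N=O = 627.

D(O=O) ≈ 515 kJ/mol

Let D be the O=O bond energy.
Σ(broken) = 1×970 + 1×D = 970 + D
Σ(formed) = 2×627 = 1254
ΔH = Σ(broken) − Σ(formed) = (970 + D) − (1254) = −284 + D
Setting this equal to +231 kJ gives D = 515 kJ/mol.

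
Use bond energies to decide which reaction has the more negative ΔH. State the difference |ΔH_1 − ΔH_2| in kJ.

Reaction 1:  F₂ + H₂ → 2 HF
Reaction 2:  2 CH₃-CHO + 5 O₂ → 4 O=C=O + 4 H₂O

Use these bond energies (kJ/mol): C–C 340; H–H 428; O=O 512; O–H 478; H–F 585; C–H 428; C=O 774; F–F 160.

Reaction 1:
  Bonds broken (reactants):
    F–F: 1 × 160 = 160
    H–H: 1 × 428 = 428
    Σ(broken) = 588 kJ
  Bonds formed (products):
    H–F: 2 × 585 = 1170
    Σ(formed) = 1170 kJ
  ΔH_1 = 588 − 1170 = −582 kJ
Reaction 2:
  Bonds broken (reactants):
    C–C: 2 × 340 = 680
    C–H: 8 × 428 = 3424
    C=O: 2 × 774 = 1548
    O=O: 5 × 512 = 2560
    Σ(broken) = 8212 kJ
  Bonds formed (products):
    C=O: 8 × 774 = 6192
    O–H: 8 × 478 = 3824
    Σ(formed) = 10016 kJ
  ΔH_2 = 8212 − 10016 = −1804 kJ
ΔH_1 − ΔH_2 = +1222 kJ, so reaction 2 has the more negative ΔH; |ΔH_1 − ΔH_2| = 1222 kJ.

Reaction 2, by 1222 kJ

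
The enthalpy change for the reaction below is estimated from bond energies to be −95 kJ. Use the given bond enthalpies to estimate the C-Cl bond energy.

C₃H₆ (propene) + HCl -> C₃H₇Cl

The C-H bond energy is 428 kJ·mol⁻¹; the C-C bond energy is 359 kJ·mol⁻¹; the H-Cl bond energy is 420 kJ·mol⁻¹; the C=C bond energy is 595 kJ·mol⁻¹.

Let D be the C-Cl bond energy.
Σ(broken) = 1×359 + 6×428 + 1×595 + 1×420 = 3942
Σ(formed) = 2×359 + 1×D + 7×428 = 3714 + D
ΔH = Σ(broken) − Σ(formed) = (3942) − (3714 + D) = +228 − D
Setting this equal to −95 kJ gives D = 323 kJ/mol.

D(C-Cl) ≈ 323 kJ/mol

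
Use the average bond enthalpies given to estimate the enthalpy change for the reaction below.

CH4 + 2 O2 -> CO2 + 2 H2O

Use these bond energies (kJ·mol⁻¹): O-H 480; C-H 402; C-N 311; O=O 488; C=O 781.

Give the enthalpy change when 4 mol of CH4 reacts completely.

Bonds broken (reactants):
  C-H: 4 × 402 = 1608
  O=O: 2 × 488 = 976
  Σ(broken) = 2584 kJ
Bonds formed (products):
  C=O: 2 × 781 = 1562
  O-H: 4 × 480 = 1920
  Σ(formed) = 3482 kJ
ΔH = Σ(broken) − Σ(formed) = 2584 − 3482 = −898 kJ
For 4× the reaction as written: 4 × (−898) = −3592 kJ

ΔH = −3592 kJ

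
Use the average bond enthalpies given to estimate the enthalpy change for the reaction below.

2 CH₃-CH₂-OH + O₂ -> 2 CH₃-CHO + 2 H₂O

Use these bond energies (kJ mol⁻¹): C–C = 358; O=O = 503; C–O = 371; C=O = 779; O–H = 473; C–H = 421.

Bonds broken (reactants):
  C–C: 2 × 358 = 716
  C–H: 10 × 421 = 4210
  C–O: 2 × 371 = 742
  O–H: 2 × 473 = 946
  O=O: 1 × 503 = 503
  Σ(broken) = 7117 kJ
Bonds formed (products):
  C–C: 2 × 358 = 716
  C–H: 8 × 421 = 3368
  C=O: 2 × 779 = 1558
  O–H: 4 × 473 = 1892
  Σ(formed) = 7534 kJ
ΔH = Σ(broken) − Σ(formed) = 7117 − 7534 = −417 kJ

ΔH ≈ −417 kJ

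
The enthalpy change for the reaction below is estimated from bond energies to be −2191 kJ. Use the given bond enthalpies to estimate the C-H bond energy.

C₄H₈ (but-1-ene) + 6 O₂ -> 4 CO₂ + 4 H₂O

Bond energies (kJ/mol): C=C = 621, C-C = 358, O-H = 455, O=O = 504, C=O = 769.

Let D be the C-H bond energy.
Σ(broken) = 2×358 + 8×D + 1×621 + 6×504 = 4361 + 8D
Σ(formed) = 8×769 + 8×455 = 9792
ΔH = Σ(broken) − Σ(formed) = (4361 + 8D) − (9792) = −5431 + 8D
Setting this equal to −2191 kJ gives 8D = 3240, so D = 405 kJ/mol.

D(C-H) ≈ 405 kJ/mol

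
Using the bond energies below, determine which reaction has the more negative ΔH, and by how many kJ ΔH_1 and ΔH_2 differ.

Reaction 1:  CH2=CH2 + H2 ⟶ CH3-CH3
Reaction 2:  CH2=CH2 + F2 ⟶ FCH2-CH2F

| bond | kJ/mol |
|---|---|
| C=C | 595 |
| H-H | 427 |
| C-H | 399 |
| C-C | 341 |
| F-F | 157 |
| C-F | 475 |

Reaction 2, by 422 kJ

Reaction 1:
  Bonds broken (reactants):
    C-H: 4 × 399 = 1596
    C=C: 1 × 595 = 595
    H-H: 1 × 427 = 427
    Σ(broken) = 2618 kJ
  Bonds formed (products):
    C-C: 1 × 341 = 341
    C-H: 6 × 399 = 2394
    Σ(formed) = 2735 kJ
  ΔH_1 = 2618 − 2735 = −117 kJ
Reaction 2:
  Bonds broken (reactants):
    C-H: 4 × 399 = 1596
    C=C: 1 × 595 = 595
    F-F: 1 × 157 = 157
    Σ(broken) = 2348 kJ
  Bonds formed (products):
    C-C: 1 × 341 = 341
    C-F: 2 × 475 = 950
    C-H: 4 × 399 = 1596
    Σ(formed) = 2887 kJ
  ΔH_2 = 2348 − 2887 = −539 kJ
ΔH_1 − ΔH_2 = +422 kJ, so reaction 2 has the more negative ΔH; |ΔH_1 − ΔH_2| = 422 kJ.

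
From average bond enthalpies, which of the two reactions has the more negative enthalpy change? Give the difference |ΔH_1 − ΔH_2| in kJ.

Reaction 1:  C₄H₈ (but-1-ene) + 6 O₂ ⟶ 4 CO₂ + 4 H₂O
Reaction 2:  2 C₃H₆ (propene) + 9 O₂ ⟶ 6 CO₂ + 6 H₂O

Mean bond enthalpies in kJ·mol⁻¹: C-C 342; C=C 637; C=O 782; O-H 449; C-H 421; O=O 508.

Reaction 2, by 1079 kJ

Reaction 1:
  Bonds broken (reactants):
    C-C: 2 × 342 = 684
    C-H: 8 × 421 = 3368
    C=C: 1 × 637 = 637
    O=O: 6 × 508 = 3048
    Σ(broken) = 7737 kJ
  Bonds formed (products):
    C=O: 8 × 782 = 6256
    O-H: 8 × 449 = 3592
    Σ(formed) = 9848 kJ
  ΔH_1 = 7737 − 9848 = −2111 kJ
Reaction 2:
  Bonds broken (reactants):
    C-C: 2 × 342 = 684
    C-H: 12 × 421 = 5052
    C=C: 2 × 637 = 1274
    O=O: 9 × 508 = 4572
    Σ(broken) = 11582 kJ
  Bonds formed (products):
    C=O: 12 × 782 = 9384
    O-H: 12 × 449 = 5388
    Σ(formed) = 14772 kJ
  ΔH_2 = 11582 − 14772 = −3190 kJ
ΔH_1 − ΔH_2 = +1079 kJ, so reaction 2 has the more negative ΔH; |ΔH_1 − ΔH_2| = 1079 kJ.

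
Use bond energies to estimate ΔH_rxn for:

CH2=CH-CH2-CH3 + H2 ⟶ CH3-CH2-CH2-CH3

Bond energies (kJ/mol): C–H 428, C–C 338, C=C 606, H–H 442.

Bonds broken (reactants):
  C–C: 2 × 338 = 676
  C–H: 8 × 428 = 3424
  C=C: 1 × 606 = 606
  H–H: 1 × 442 = 442
  Σ(broken) = 5148 kJ
Bonds formed (products):
  C–C: 3 × 338 = 1014
  C–H: 10 × 428 = 4280
  Σ(formed) = 5294 kJ
ΔH = Σ(broken) − Σ(formed) = 5148 − 5294 = −146 kJ

ΔH ≈ −146 kJ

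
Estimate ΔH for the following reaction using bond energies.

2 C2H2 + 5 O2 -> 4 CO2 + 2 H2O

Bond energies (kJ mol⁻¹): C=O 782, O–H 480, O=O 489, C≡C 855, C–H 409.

ΔH ≈ −2385 kJ

Bonds broken (reactants):
  C≡C: 2 × 855 = 1710
  C–H: 4 × 409 = 1636
  O=O: 5 × 489 = 2445
  Σ(broken) = 5791 kJ
Bonds formed (products):
  C=O: 8 × 782 = 6256
  O–H: 4 × 480 = 1920
  Σ(formed) = 8176 kJ
ΔH = Σ(broken) − Σ(formed) = 5791 − 8176 = −2385 kJ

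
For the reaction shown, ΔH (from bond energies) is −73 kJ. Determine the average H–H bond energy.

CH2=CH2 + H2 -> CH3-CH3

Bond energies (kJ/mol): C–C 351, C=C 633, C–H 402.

Let D be the H–H bond energy.
Σ(broken) = 4×402 + 1×633 + 1×D = 2241 + D
Σ(formed) = 1×351 + 6×402 = 2763
ΔH = Σ(broken) − Σ(formed) = (2241 + D) − (2763) = −522 + D
Setting this equal to −73 kJ gives D = 449 kJ/mol.

D(H–H) ≈ 449 kJ/mol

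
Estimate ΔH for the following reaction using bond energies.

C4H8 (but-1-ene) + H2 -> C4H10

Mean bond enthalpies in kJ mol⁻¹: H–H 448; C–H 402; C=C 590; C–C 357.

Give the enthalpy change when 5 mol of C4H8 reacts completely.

Bonds broken (reactants):
  C–C: 2 × 357 = 714
  C–H: 8 × 402 = 3216
  C=C: 1 × 590 = 590
  H–H: 1 × 448 = 448
  Σ(broken) = 4968 kJ
Bonds formed (products):
  C–C: 3 × 357 = 1071
  C–H: 10 × 402 = 4020
  Σ(formed) = 5091 kJ
ΔH = Σ(broken) − Σ(formed) = 4968 − 5091 = −123 kJ
For 5× the reaction as written: 5 × (−123) = −615 kJ

ΔH = −615 kJ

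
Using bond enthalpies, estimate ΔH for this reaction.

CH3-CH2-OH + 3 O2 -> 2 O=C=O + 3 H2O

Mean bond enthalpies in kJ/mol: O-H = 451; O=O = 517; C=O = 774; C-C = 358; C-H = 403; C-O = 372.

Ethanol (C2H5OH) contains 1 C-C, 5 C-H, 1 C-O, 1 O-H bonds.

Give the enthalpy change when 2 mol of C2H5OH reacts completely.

Bonds broken (reactants):
  C-C: 1 × 358 = 358
  C-H: 5 × 403 = 2015
  C-O: 1 × 372 = 372
  O-H: 1 × 451 = 451
  O=O: 3 × 517 = 1551
  Σ(broken) = 4747 kJ
Bonds formed (products):
  C=O: 4 × 774 = 3096
  O-H: 6 × 451 = 2706
  Σ(formed) = 5802 kJ
ΔH = Σ(broken) − Σ(formed) = 4747 − 5802 = −1055 kJ
For 2× the reaction as written: 2 × (−1055) = −2110 kJ

ΔH = −2110 kJ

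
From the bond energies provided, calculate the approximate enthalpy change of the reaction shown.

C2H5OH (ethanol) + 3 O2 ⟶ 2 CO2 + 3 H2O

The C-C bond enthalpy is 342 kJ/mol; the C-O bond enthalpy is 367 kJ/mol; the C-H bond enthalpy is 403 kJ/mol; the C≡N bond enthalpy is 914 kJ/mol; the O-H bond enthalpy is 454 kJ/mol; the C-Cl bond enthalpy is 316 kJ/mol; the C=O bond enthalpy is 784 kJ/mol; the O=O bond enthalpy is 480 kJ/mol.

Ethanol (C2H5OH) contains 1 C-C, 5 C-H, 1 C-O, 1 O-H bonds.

Bonds broken (reactants):
  C-C: 1 × 342 = 342
  C-H: 5 × 403 = 2015
  C-O: 1 × 367 = 367
  O-H: 1 × 454 = 454
  O=O: 3 × 480 = 1440
  Σ(broken) = 4618 kJ
Bonds formed (products):
  C=O: 4 × 784 = 3136
  O-H: 6 × 454 = 2724
  Σ(formed) = 5860 kJ
ΔH = Σ(broken) − Σ(formed) = 4618 − 5860 = −1242 kJ

ΔH ≈ −1242 kJ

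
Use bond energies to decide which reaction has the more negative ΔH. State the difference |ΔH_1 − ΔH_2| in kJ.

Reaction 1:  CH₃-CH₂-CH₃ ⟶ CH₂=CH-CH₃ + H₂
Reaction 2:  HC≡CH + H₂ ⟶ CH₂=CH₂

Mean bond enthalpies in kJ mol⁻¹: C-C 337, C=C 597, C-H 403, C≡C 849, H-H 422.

Reaction 2, by 256 kJ

Reaction 1:
  Bonds broken (reactants):
    C-C: 2 × 337 = 674
    C-H: 8 × 403 = 3224
    Σ(broken) = 3898 kJ
  Bonds formed (products):
    C-C: 1 × 337 = 337
    C-H: 6 × 403 = 2418
    C=C: 1 × 597 = 597
    H-H: 1 × 422 = 422
    Σ(formed) = 3774 kJ
  ΔH_1 = 3898 − 3774 = +124 kJ
Reaction 2:
  Bonds broken (reactants):
    C≡C: 1 × 849 = 849
    C-H: 2 × 403 = 806
    H-H: 1 × 422 = 422
    Σ(broken) = 2077 kJ
  Bonds formed (products):
    C-H: 4 × 403 = 1612
    C=C: 1 × 597 = 597
    Σ(formed) = 2209 kJ
  ΔH_2 = 2077 − 2209 = −132 kJ
ΔH_1 − ΔH_2 = +256 kJ, so reaction 2 has the more negative ΔH; |ΔH_1 − ΔH_2| = 256 kJ.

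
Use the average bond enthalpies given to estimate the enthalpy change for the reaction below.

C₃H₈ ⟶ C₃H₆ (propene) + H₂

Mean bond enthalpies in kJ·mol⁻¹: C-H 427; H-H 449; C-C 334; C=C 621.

ΔH ≈ +118 kJ

Bonds broken (reactants):
  C-C: 2 × 334 = 668
  C-H: 8 × 427 = 3416
  Σ(broken) = 4084 kJ
Bonds formed (products):
  C-C: 1 × 334 = 334
  C-H: 6 × 427 = 2562
  C=C: 1 × 621 = 621
  H-H: 1 × 449 = 449
  Σ(formed) = 3966 kJ
ΔH = Σ(broken) − Σ(formed) = 4084 − 3966 = +118 kJ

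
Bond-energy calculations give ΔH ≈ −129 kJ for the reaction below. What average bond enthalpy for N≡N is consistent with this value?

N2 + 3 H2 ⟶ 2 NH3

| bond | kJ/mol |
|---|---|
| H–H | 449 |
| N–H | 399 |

Let D be the N≡N bond energy.
Σ(broken) = 3×449 + 1×D = 1347 + D
Σ(formed) = 6×399 = 2394
ΔH = Σ(broken) − Σ(formed) = (1347 + D) − (2394) = −1047 + D
Setting this equal to −129 kJ gives D = 918 kJ/mol.

D(N≡N) ≈ 918 kJ/mol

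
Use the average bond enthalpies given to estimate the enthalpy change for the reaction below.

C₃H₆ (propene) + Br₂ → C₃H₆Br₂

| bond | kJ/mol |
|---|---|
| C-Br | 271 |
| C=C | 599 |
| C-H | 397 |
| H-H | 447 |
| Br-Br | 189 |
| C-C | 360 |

ΔH ≈ −114 kJ

Bonds broken (reactants):
  Br-Br: 1 × 189 = 189
  C-C: 1 × 360 = 360
  C-H: 6 × 397 = 2382
  C=C: 1 × 599 = 599
  Σ(broken) = 3530 kJ
Bonds formed (products):
  C-Br: 2 × 271 = 542
  C-C: 2 × 360 = 720
  C-H: 6 × 397 = 2382
  Σ(formed) = 3644 kJ
ΔH = Σ(broken) − Σ(formed) = 3530 − 3644 = −114 kJ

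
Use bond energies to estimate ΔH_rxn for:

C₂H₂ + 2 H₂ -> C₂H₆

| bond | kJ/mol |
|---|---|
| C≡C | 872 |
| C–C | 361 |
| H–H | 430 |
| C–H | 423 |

Bonds broken (reactants):
  C≡C: 1 × 872 = 872
  C–H: 2 × 423 = 846
  H–H: 2 × 430 = 860
  Σ(broken) = 2578 kJ
Bonds formed (products):
  C–C: 1 × 361 = 361
  C–H: 6 × 423 = 2538
  Σ(formed) = 2899 kJ
ΔH = Σ(broken) − Σ(formed) = 2578 − 2899 = −321 kJ

ΔH ≈ −321 kJ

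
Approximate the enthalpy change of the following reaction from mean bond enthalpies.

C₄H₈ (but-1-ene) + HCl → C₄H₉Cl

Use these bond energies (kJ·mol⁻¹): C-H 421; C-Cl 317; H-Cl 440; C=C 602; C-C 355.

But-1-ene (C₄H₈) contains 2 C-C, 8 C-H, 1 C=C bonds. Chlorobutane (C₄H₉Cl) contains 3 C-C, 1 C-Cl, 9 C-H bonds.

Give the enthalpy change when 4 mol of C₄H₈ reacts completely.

Bonds broken (reactants):
  C-C: 2 × 355 = 710
  C-H: 8 × 421 = 3368
  C=C: 1 × 602 = 602
  H-Cl: 1 × 440 = 440
  Σ(broken) = 5120 kJ
Bonds formed (products):
  C-C: 3 × 355 = 1065
  C-Cl: 1 × 317 = 317
  C-H: 9 × 421 = 3789
  Σ(formed) = 5171 kJ
ΔH = Σ(broken) − Σ(formed) = 5120 − 5171 = −51 kJ
For 4× the reaction as written: 4 × (−51) = −204 kJ

ΔH = −204 kJ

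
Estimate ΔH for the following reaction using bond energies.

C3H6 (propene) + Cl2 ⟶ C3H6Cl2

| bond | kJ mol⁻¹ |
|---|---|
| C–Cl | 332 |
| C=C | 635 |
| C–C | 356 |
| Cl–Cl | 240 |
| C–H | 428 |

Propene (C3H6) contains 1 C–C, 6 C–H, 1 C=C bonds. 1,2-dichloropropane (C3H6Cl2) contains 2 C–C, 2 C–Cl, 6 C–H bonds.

Bonds broken (reactants):
  C–C: 1 × 356 = 356
  C–H: 6 × 428 = 2568
  C=C: 1 × 635 = 635
  Cl–Cl: 1 × 240 = 240
  Σ(broken) = 3799 kJ
Bonds formed (products):
  C–C: 2 × 356 = 712
  C–Cl: 2 × 332 = 664
  C–H: 6 × 428 = 2568
  Σ(formed) = 3944 kJ
ΔH = Σ(broken) − Σ(formed) = 3799 − 3944 = −145 kJ

ΔH ≈ −145 kJ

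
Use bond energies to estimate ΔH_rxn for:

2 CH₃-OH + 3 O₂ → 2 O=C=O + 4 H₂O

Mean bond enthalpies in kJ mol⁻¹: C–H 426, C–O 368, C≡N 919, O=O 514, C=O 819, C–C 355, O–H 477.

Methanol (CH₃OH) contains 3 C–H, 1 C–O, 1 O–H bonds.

Bonds broken (reactants):
  C–H: 6 × 426 = 2556
  C–O: 2 × 368 = 736
  O–H: 2 × 477 = 954
  O=O: 3 × 514 = 1542
  Σ(broken) = 5788 kJ
Bonds formed (products):
  C=O: 4 × 819 = 3276
  O–H: 8 × 477 = 3816
  Σ(formed) = 7092 kJ
ΔH = Σ(broken) − Σ(formed) = 5788 − 7092 = −1304 kJ

ΔH ≈ −1304 kJ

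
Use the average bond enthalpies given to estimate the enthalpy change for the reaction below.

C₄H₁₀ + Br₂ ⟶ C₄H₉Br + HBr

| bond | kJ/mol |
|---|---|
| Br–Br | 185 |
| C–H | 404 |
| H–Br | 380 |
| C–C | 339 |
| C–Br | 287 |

Bonds broken (reactants):
  Br–Br: 1 × 185 = 185
  C–C: 3 × 339 = 1017
  C–H: 10 × 404 = 4040
  Σ(broken) = 5242 kJ
Bonds formed (products):
  C–Br: 1 × 287 = 287
  C–C: 3 × 339 = 1017
  C–H: 9 × 404 = 3636
  H–Br: 1 × 380 = 380
  Σ(formed) = 5320 kJ
ΔH = Σ(broken) − Σ(formed) = 5242 − 5320 = −78 kJ

ΔH ≈ −78 kJ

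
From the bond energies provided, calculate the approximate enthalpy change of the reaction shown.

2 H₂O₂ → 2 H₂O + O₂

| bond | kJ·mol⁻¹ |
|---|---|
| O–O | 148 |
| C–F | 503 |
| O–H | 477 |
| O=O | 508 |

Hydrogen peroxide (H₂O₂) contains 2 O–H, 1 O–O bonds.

ΔH ≈ −212 kJ

Bonds broken (reactants):
  O–H: 4 × 477 = 1908
  O–O: 2 × 148 = 296
  Σ(broken) = 2204 kJ
Bonds formed (products):
  O–H: 4 × 477 = 1908
  O=O: 1 × 508 = 508
  Σ(formed) = 2416 kJ
ΔH = Σ(broken) − Σ(formed) = 2204 − 2416 = −212 kJ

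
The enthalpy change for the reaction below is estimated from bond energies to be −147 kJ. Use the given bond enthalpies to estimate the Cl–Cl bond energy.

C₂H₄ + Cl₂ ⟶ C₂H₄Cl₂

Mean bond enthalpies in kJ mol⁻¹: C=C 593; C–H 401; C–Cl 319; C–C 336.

Let D be the Cl–Cl bond energy.
Σ(broken) = 4×401 + 1×593 + 1×D = 2197 + D
Σ(formed) = 1×336 + 2×319 + 4×401 = 2578
ΔH = Σ(broken) − Σ(formed) = (2197 + D) − (2578) = −381 + D
Setting this equal to −147 kJ gives D = 234 kJ/mol.

D(Cl–Cl) ≈ 234 kJ/mol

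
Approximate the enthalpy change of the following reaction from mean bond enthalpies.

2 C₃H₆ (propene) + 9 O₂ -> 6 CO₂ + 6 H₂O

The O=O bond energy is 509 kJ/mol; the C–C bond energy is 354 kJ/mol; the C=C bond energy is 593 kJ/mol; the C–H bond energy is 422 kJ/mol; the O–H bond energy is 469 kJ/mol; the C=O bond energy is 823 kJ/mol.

Bonds broken (reactants):
  C–C: 2 × 354 = 708
  C–H: 12 × 422 = 5064
  C=C: 2 × 593 = 1186
  O=O: 9 × 509 = 4581
  Σ(broken) = 11539 kJ
Bonds formed (products):
  C=O: 12 × 823 = 9876
  O–H: 12 × 469 = 5628
  Σ(formed) = 15504 kJ
ΔH = Σ(broken) − Σ(formed) = 11539 − 15504 = −3965 kJ

ΔH ≈ −3965 kJ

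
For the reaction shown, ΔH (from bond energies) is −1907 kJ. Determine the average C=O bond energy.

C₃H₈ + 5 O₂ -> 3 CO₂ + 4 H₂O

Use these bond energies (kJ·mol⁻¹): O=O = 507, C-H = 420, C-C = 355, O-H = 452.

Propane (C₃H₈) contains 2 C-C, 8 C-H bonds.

Let D be the C=O bond energy.
Σ(broken) = 2×355 + 8×420 + 5×507 = 6605
Σ(formed) = 6×D + 8×452 = 3616 + 6D
ΔH = Σ(broken) − Σ(formed) = (6605) − (3616 + 6D) = +2989 − 6D
Setting this equal to −1907 kJ gives 6D = 4896, so D = 816 kJ/mol.

D(C=O) ≈ 816 kJ/mol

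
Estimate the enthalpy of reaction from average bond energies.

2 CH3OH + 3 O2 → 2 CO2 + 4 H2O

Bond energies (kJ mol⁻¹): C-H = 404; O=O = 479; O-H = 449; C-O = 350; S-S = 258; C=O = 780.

Bonds broken (reactants):
  C-H: 6 × 404 = 2424
  C-O: 2 × 350 = 700
  O-H: 2 × 449 = 898
  O=O: 3 × 479 = 1437
  Σ(broken) = 5459 kJ
Bonds formed (products):
  C=O: 4 × 780 = 3120
  O-H: 8 × 449 = 3592
  Σ(formed) = 6712 kJ
ΔH = Σ(broken) − Σ(formed) = 5459 − 6712 = −1253 kJ

ΔH ≈ −1253 kJ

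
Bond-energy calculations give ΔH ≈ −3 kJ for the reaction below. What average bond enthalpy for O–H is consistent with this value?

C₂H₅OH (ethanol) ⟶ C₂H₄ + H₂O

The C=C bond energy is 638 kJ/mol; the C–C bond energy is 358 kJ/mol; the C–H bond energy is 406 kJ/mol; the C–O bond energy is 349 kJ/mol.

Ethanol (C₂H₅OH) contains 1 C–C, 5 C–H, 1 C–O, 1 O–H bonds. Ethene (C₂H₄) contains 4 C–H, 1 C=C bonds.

Let D be the O–H bond energy.
Σ(broken) = 1×358 + 5×406 + 1×349 + 1×D = 2737 + D
Σ(formed) = 4×406 + 1×638 + 2×D = 2262 + 2D
ΔH = Σ(broken) − Σ(formed) = (2737 + D) − (2262 + 2D) = +475 − D
Setting this equal to −3 kJ gives D = 478 kJ/mol.

D(O–H) ≈ 478 kJ/mol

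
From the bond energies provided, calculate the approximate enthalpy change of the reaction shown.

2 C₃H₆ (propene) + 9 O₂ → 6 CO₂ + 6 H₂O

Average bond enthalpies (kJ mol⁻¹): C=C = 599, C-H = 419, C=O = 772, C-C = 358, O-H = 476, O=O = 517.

Bonds broken (reactants):
  C-C: 2 × 358 = 716
  C-H: 12 × 419 = 5028
  C=C: 2 × 599 = 1198
  O=O: 9 × 517 = 4653
  Σ(broken) = 11595 kJ
Bonds formed (products):
  C=O: 12 × 772 = 9264
  O-H: 12 × 476 = 5712
  Σ(formed) = 14976 kJ
ΔH = Σ(broken) − Σ(formed) = 11595 − 14976 = −3381 kJ

ΔH ≈ −3381 kJ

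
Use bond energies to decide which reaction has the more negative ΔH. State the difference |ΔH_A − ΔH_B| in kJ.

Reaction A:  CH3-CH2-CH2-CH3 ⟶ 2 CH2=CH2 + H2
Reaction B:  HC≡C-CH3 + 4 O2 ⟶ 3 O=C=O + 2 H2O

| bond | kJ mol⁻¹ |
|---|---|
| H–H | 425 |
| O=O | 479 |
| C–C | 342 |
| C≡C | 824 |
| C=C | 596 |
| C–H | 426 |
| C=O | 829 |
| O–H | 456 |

Reaction A:
  Bonds broken (reactants):
    C–C: 3 × 342 = 1026
    C–H: 10 × 426 = 4260
    Σ(broken) = 5286 kJ
  Bonds formed (products):
    C–H: 8 × 426 = 3408
    C=C: 2 × 596 = 1192
    H–H: 1 × 425 = 425
    Σ(formed) = 5025 kJ
  ΔH_A = 5286 − 5025 = +261 kJ
Reaction B:
  Bonds broken (reactants):
    C≡C: 1 × 824 = 824
    C–C: 1 × 342 = 342
    C–H: 4 × 426 = 1704
    O=O: 4 × 479 = 1916
    Σ(broken) = 4786 kJ
  Bonds formed (products):
    C=O: 6 × 829 = 4974
    O–H: 4 × 456 = 1824
    Σ(formed) = 6798 kJ
  ΔH_B = 4786 − 6798 = −2012 kJ
ΔH_A − ΔH_B = +2273 kJ, so reaction B has the more negative ΔH; |ΔH_A − ΔH_B| = 2273 kJ.

Reaction B, by 2273 kJ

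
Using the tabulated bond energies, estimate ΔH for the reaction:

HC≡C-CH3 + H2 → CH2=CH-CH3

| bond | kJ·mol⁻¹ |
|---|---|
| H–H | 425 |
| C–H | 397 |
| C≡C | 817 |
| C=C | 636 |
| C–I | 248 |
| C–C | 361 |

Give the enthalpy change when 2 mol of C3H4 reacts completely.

ΔH = −376 kJ

Bonds broken (reactants):
  C≡C: 1 × 817 = 817
  C–C: 1 × 361 = 361
  C–H: 4 × 397 = 1588
  H–H: 1 × 425 = 425
  Σ(broken) = 3191 kJ
Bonds formed (products):
  C–C: 1 × 361 = 361
  C–H: 6 × 397 = 2382
  C=C: 1 × 636 = 636
  Σ(formed) = 3379 kJ
ΔH = Σ(broken) − Σ(formed) = 3191 − 3379 = −188 kJ
For 2× the reaction as written: 2 × (−188) = −376 kJ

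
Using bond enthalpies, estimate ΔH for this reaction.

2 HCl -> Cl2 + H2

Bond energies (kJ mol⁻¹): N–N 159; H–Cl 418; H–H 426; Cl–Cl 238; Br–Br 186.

ΔH ≈ +172 kJ

Bonds broken (reactants):
  H–Cl: 2 × 418 = 836
  Σ(broken) = 836 kJ
Bonds formed (products):
  Cl–Cl: 1 × 238 = 238
  H–H: 1 × 426 = 426
  Σ(formed) = 664 kJ
ΔH = Σ(broken) − Σ(formed) = 836 − 664 = +172 kJ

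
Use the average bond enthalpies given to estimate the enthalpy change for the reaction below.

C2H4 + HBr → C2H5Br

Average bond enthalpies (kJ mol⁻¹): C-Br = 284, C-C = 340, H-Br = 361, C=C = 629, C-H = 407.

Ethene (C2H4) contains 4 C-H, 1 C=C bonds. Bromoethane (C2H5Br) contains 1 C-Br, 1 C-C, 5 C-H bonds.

ΔH ≈ −41 kJ

Bonds broken (reactants):
  C-H: 4 × 407 = 1628
  C=C: 1 × 629 = 629
  H-Br: 1 × 361 = 361
  Σ(broken) = 2618 kJ
Bonds formed (products):
  C-Br: 1 × 284 = 284
  C-C: 1 × 340 = 340
  C-H: 5 × 407 = 2035
  Σ(formed) = 2659 kJ
ΔH = Σ(broken) − Σ(formed) = 2618 − 2659 = −41 kJ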